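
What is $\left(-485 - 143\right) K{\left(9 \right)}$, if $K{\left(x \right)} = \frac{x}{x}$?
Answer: $-628$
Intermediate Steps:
$K{\left(x \right)} = 1$
$\left(-485 - 143\right) K{\left(9 \right)} = \left(-485 - 143\right) 1 = \left(-628\right) 1 = -628$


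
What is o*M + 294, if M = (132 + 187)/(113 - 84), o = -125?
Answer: -1081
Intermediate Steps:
M = 11 (M = 319/29 = 319*(1/29) = 11)
o*M + 294 = -125*11 + 294 = -1375 + 294 = -1081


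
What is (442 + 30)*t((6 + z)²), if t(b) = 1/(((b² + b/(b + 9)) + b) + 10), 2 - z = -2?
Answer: 25724/551045 ≈ 0.046682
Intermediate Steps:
z = 4 (z = 2 - 1*(-2) = 2 + 2 = 4)
t(b) = 1/(10 + b + b² + b/(9 + b)) (t(b) = 1/(((b² + b/(9 + b)) + b) + 10) = 1/((b + b² + b/(9 + b)) + 10) = 1/(10 + b + b² + b/(9 + b)))
(442 + 30)*t((6 + z)²) = (442 + 30)*((9 + (6 + 4)²)/(90 + ((6 + 4)²)³ + 10*((6 + 4)²)² + 20*(6 + 4)²)) = 472*((9 + 10²)/(90 + (10²)³ + 10*(10²)² + 20*10²)) = 472*((9 + 100)/(90 + 100³ + 10*100² + 20*100)) = 472*(109/(90 + 1000000 + 10*10000 + 2000)) = 472*(109/(90 + 1000000 + 100000 + 2000)) = 472*(109/1102090) = 25724/551045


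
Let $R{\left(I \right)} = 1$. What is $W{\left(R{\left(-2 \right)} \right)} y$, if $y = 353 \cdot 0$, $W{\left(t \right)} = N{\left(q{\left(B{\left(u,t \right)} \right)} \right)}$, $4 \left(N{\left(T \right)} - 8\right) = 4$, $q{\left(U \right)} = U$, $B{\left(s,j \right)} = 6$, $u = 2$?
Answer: $0$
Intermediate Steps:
$N{\left(T \right)} = 9$ ($N{\left(T \right)} = 8 + \frac{1}{4} \cdot 4 = 8 + 1 = 9$)
$W{\left(t \right)} = 9$
$y = 0$
$W{\left(R{\left(-2 \right)} \right)} y = 9 \cdot 0 = 0$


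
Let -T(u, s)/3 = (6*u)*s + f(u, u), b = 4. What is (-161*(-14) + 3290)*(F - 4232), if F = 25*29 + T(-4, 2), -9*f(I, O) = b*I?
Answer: -18674040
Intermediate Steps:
f(I, O) = -4*I/9
T(u, s) = 4*u/3 - 18*s*u (T(u, s) = -3*((6*u)*s - 4*u/9) = -3*(6*s*u - 4*u/9) = -3*(-4*u/9 + 6*s*u) = 4*u/3 - 18*s*u)
F = 2591/3 (F = 25*29 + (⅔)*(-4)*(2 - 27*2) = 725 + (⅔)*(-4)*(2 - 54) = 725 + (⅔)*(-4)*(-52) = 725 + 416/3 = 2591/3 ≈ 863.67)
(-161*(-14) + 3290)*(F - 4232) = (-161*(-14) + 3290)*(2591/3 - 4232) = (2254 + 3290)*(-10105/3) = 5544*(-10105/3) = -18674040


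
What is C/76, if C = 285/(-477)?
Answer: -5/636 ≈ -0.0078616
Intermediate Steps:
C = -95/159 (C = 285*(-1/477) = -95/159 ≈ -0.59748)
C/76 = -95/159/76 = -95/159*1/76 = -5/636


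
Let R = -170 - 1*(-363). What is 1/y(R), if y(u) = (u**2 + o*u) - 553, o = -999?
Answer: -1/156111 ≈ -6.4057e-6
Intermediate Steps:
R = 193 (R = -170 + 363 = 193)
y(u) = -553 + u**2 - 999*u (y(u) = (u**2 - 999*u) - 553 = -553 + u**2 - 999*u)
1/y(R) = 1/(-553 + 193**2 - 999*193) = 1/(-553 + 37249 - 192807) = 1/(-156111) = -1/156111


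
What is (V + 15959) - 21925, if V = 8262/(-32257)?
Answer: -192453524/32257 ≈ -5966.3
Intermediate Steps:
V = -8262/32257 (V = 8262*(-1/32257) = -8262/32257 ≈ -0.25613)
(V + 15959) - 21925 = (-8262/32257 + 15959) - 21925 = 514781201/32257 - 21925 = -192453524/32257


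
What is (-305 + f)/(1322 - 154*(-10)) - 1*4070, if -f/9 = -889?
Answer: -5820322/1431 ≈ -4067.3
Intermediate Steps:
f = 8001 (f = -9*(-889) = 8001)
(-305 + f)/(1322 - 154*(-10)) - 1*4070 = (-305 + 8001)/(1322 - 154*(-10)) - 1*4070 = 7696/(1322 + 1540) - 4070 = 7696/2862 - 4070 = 7696*(1/2862) - 4070 = 3848/1431 - 4070 = -5820322/1431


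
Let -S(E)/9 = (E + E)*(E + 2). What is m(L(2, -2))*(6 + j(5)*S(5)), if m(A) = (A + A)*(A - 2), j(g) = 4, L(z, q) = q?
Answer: -40224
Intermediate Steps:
S(E) = -18*E*(2 + E) (S(E) = -9*(E + E)*(E + 2) = -9*2*E*(2 + E) = -18*E*(2 + E))
m(A) = 2*A*(-2 + A) (m(A) = (2*A)*(-2 + A) = 2*A*(-2 + A))
m(L(2, -2))*(6 + j(5)*S(5)) = (2*(-2)*(-2 - 2))*(6 + 4*(-18*5*(2 + 5))) = (2*(-2)*(-4))*(6 + 4*(-18*5*7)) = 16*(6 + 4*(-630)) = 16*(6 - 2520) = 16*(-2514) = -40224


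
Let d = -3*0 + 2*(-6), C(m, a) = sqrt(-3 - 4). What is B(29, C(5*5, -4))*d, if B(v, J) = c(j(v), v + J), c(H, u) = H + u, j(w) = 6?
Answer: -420 - 12*I*sqrt(7) ≈ -420.0 - 31.749*I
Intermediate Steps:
C(m, a) = I*sqrt(7) (C(m, a) = sqrt(-7) = I*sqrt(7))
B(v, J) = 6 + J + v (B(v, J) = 6 + (v + J) = 6 + (J + v) = 6 + J + v)
d = -12 (d = 0 - 12 = -12)
B(29, C(5*5, -4))*d = (6 + I*sqrt(7) + 29)*(-12) = (35 + I*sqrt(7))*(-12) = -420 - 12*I*sqrt(7)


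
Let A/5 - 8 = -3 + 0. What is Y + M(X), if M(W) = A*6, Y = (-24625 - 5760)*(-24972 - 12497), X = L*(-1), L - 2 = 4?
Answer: 1138495715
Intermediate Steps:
A = 25 (A = 40 + 5*(-3 + 0) = 40 + 5*(-3) = 40 - 15 = 25)
L = 6 (L = 2 + 4 = 6)
X = -6 (X = 6*(-1) = -6)
Y = 1138495565 (Y = -30385*(-37469) = 1138495565)
M(W) = 150 (M(W) = 25*6 = 150)
Y + M(X) = 1138495565 + 150 = 1138495715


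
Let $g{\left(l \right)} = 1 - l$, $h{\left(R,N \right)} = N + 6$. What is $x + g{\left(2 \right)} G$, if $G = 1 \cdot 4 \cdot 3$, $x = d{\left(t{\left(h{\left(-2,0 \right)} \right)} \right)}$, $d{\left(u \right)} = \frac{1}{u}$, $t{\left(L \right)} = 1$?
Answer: $-11$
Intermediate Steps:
$h{\left(R,N \right)} = 6 + N$
$x = 1$ ($x = 1^{-1} = 1$)
$G = 12$ ($G = 4 \cdot 3 = 12$)
$x + g{\left(2 \right)} G = 1 + \left(1 - 2\right) 12 = 1 - 12 = -11$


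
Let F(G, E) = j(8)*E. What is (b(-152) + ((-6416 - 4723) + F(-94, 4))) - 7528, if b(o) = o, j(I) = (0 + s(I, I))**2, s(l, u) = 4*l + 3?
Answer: -13919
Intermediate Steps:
s(l, u) = 3 + 4*l
j(I) = (3 + 4*I)**2 (j(I) = (0 + (3 + 4*I))**2 = (3 + 4*I)**2)
F(G, E) = 1225*E (F(G, E) = (3 + 4*8)**2*E = (3 + 32)**2*E = 35**2*E = 1225*E)
(b(-152) + ((-6416 - 4723) + F(-94, 4))) - 7528 = (-152 + ((-6416 - 4723) + 1225*4)) - 7528 = (-152 + (-11139 + 4900)) - 7528 = (-152 - 6239) - 7528 = -6391 - 7528 = -13919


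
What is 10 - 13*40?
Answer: -510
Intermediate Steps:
10 - 13*40 = 10 - 520 = -510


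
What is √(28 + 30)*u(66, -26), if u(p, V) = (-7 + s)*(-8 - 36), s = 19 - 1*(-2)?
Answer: -616*√58 ≈ -4691.3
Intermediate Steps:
s = 21 (s = 19 + 2 = 21)
u(p, V) = -616 (u(p, V) = (-7 + 21)*(-8 - 36) = 14*(-44) = -616)
√(28 + 30)*u(66, -26) = √(28 + 30)*(-616) = √58*(-616) = -616*√58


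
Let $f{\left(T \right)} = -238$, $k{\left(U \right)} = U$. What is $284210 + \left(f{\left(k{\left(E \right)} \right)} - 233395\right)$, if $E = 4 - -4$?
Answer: $50577$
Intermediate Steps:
$E = 8$ ($E = 4 + 4 = 8$)
$284210 + \left(f{\left(k{\left(E \right)} \right)} - 233395\right) = 284210 - 233633 = 50577$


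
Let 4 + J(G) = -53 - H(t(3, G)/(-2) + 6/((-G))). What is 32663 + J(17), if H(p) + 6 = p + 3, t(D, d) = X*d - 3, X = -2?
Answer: 1108089/34 ≈ 32591.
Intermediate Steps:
t(D, d) = -3 - 2*d (t(D, d) = -2*d - 3 = -3 - 2*d)
H(p) = -3 + p (H(p) = -6 + (p + 3) = -6 + (3 + p) = -3 + p)
J(G) = -111/2 - G + 6/G (J(G) = -4 + (-53 - (-3 + ((-3 - 2*G)/(-2) + 6/((-G))))) = -4 + (-53 - (-3 + ((-3 - 2*G)*(-½) + 6*(-1/G)))) = -4 + (-53 - (-3 + ((3/2 + G) - 6/G))) = -4 + (-53 - (-3 + (3/2 + G - 6/G))) = -4 + (-53 - (-3/2 + G - 6/G)) = -4 + (-53 + (3/2 - G + 6/G)) = -4 + (-103/2 - G + 6/G) = -111/2 - G + 6/G)
32663 + J(17) = 32663 + (-111/2 - 1*17 + 6/17) = 32663 + (-111/2 - 17 + 6*(1/17)) = 32663 + (-111/2 - 17 + 6/17) = 32663 - 2453/34 = 1108089/34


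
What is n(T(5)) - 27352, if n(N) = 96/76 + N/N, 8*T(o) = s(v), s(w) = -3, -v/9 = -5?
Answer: -519645/19 ≈ -27350.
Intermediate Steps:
v = 45 (v = -9*(-5) = 45)
T(o) = -3/8 (T(o) = (⅛)*(-3) = -3/8)
n(N) = 43/19 (n(N) = 96*(1/76) + 1 = 24/19 + 1 = 43/19)
n(T(5)) - 27352 = 43/19 - 27352 = -519645/19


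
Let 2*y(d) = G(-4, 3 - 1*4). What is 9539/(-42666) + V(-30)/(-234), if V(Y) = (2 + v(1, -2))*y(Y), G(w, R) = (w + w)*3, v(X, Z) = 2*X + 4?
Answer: 2655/14222 ≈ 0.18668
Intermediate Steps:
v(X, Z) = 4 + 2*X
G(w, R) = 6*w (G(w, R) = (2*w)*3 = 6*w)
y(d) = -12 (y(d) = (6*(-4))/2 = (1/2)*(-24) = -12)
V(Y) = -96 (V(Y) = (2 + (4 + 2*1))*(-12) = (2 + (4 + 2))*(-12) = (2 + 6)*(-12) = 8*(-12) = -96)
9539/(-42666) + V(-30)/(-234) = 9539/(-42666) - 96/(-234) = 9539*(-1/42666) - 96*(-1/234) = -9539/42666 + 16/39 = 2655/14222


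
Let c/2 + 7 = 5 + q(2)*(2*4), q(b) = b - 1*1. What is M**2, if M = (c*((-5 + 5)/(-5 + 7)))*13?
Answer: 0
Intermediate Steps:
q(b) = -1 + b (q(b) = b - 1 = -1 + b)
c = 12 (c = -14 + 2*(5 + (-1 + 2)*(2*4)) = -14 + 2*(5 + 1*8) = -14 + 2*(5 + 8) = -14 + 2*13 = -14 + 26 = 12)
M = 0 (M = (12*((-5 + 5)/(-5 + 7)))*13 = (12*(0/2))*13 = (12*(0*(1/2)))*13 = (12*0)*13 = 0*13 = 0)
M**2 = 0**2 = 0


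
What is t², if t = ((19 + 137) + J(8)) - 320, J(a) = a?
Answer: 24336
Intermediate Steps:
t = -156 (t = ((19 + 137) + 8) - 320 = (156 + 8) - 320 = 164 - 320 = -156)
t² = (-156)² = 24336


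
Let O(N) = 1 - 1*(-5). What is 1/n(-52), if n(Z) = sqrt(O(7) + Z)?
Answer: -I*sqrt(46)/46 ≈ -0.14744*I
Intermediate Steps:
O(N) = 6 (O(N) = 1 + 5 = 6)
n(Z) = sqrt(6 + Z)
1/n(-52) = 1/(sqrt(6 - 52)) = 1/(sqrt(-46)) = 1/(I*sqrt(46)) = -I*sqrt(46)/46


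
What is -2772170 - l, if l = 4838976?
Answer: -7611146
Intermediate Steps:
-2772170 - l = -2772170 - 1*4838976 = -2772170 - 4838976 = -7611146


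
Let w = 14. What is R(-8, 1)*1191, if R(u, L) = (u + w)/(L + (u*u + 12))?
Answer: 7146/77 ≈ 92.805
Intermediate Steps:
R(u, L) = (14 + u)/(12 + L + u²) (R(u, L) = (u + 14)/(L + (u*u + 12)) = (14 + u)/(L + (u² + 12)) = (14 + u)/(L + (12 + u²)) = (14 + u)/(12 + L + u²))
R(-8, 1)*1191 = ((14 - 8)/(12 + 1 + (-8)²))*1191 = (6/(12 + 1 + 64))*1191 = (6/77)*1191 = 7146/77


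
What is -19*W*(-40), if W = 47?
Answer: 35720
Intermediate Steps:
-19*W*(-40) = -19*47*(-40) = -893*(-40) = 35720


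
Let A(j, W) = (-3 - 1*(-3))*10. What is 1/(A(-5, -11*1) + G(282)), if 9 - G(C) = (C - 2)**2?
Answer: -1/78391 ≈ -1.2757e-5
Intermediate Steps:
A(j, W) = 0 (A(j, W) = (-3 + 3)*10 = 0*10 = 0)
G(C) = 9 - (-2 + C)**2 (G(C) = 9 - (C - 2)**2 = 9 - (-2 + C)**2)
1/(A(-5, -11*1) + G(282)) = 1/(0 + (9 - (-2 + 282)**2)) = 1/(0 + (9 - 1*280**2)) = 1/(0 + (9 - 1*78400)) = 1/(0 + (9 - 78400)) = 1/(0 - 78391) = 1/(-78391) = -1/78391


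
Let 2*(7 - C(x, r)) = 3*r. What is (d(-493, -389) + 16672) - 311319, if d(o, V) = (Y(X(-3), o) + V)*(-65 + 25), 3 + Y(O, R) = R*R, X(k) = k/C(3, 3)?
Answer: -10000927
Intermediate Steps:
C(x, r) = 7 - 3*r/2
X(k) = 2*k/5 (X(k) = k/(7 - 3/2*3) = k/(7 - 9/2) = k/(5/2) = k*(2/5) = 2*k/5)
Y(O, R) = -3 + R**2 (Y(O, R) = -3 + R*R = -3 + R**2)
d(o, V) = 120 - 40*V - 40*o**2 (d(o, V) = ((-3 + o**2) + V)*(-65 + 25) = (-3 + V + o**2)*(-40) = 120 - 40*V - 40*o**2)
(d(-493, -389) + 16672) - 311319 = ((120 - 40*(-389) - 40*(-493)**2) + 16672) - 311319 = ((120 + 15560 - 40*243049) + 16672) - 311319 = ((120 + 15560 - 9721960) + 16672) - 311319 = (-9706280 + 16672) - 311319 = -9689608 - 311319 = -10000927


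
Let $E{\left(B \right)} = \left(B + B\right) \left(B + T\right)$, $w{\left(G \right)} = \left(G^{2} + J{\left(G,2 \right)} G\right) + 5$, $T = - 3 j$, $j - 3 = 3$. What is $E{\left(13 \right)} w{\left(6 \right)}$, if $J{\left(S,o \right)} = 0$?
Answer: $-5330$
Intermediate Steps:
$j = 6$ ($j = 3 + 3 = 6$)
$T = -18$ ($T = \left(-3\right) 6 = -18$)
$w{\left(G \right)} = 5 + G^{2}$ ($w{\left(G \right)} = \left(G^{2} + 0 G\right) + 5 = \left(G^{2} + 0\right) + 5 = G^{2} + 5 = 5 + G^{2}$)
$E{\left(B \right)} = 2 B \left(-18 + B\right)$ ($E{\left(B \right)} = \left(B + B\right) \left(B - 18\right) = 2 B \left(-18 + B\right)$)
$E{\left(13 \right)} w{\left(6 \right)} = 2 \cdot 13 \left(-18 + 13\right) \left(5 + 6^{2}\right) = 2 \cdot 13 \left(-5\right) \left(5 + 36\right) = \left(-130\right) 41 = -5330$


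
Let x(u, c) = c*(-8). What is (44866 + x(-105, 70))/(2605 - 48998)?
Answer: -44306/46393 ≈ -0.95502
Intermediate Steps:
x(u, c) = -8*c
(44866 + x(-105, 70))/(2605 - 48998) = (44866 - 8*70)/(2605 - 48998) = (44866 - 560)/(-46393) = 44306*(-1/46393) = -44306/46393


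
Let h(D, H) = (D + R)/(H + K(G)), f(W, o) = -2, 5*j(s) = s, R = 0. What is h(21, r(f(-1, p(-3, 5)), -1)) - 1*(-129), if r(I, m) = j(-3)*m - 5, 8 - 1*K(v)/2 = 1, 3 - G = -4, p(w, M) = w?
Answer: 2099/16 ≈ 131.19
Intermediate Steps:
G = 7 (G = 3 - 1*(-4) = 3 + 4 = 7)
j(s) = s/5
K(v) = 14 (K(v) = 16 - 2*1 = 16 - 2 = 14)
r(I, m) = -5 - 3*m/5 (r(I, m) = ((1/5)*(-3))*m - 5 = -3*m/5 - 5 = -5 - 3*m/5)
h(D, H) = D/(14 + H) (h(D, H) = (D + 0)/(H + 14) = D/(14 + H))
h(21, r(f(-1, p(-3, 5)), -1)) - 1*(-129) = 21/(14 + (-5 - 3/5*(-1))) - 1*(-129) = 21/(14 + (-5 + 3/5)) + 129 = 21/(14 - 22/5) + 129 = 21/(48/5) + 129 = 21*(5/48) + 129 = 35/16 + 129 = 2099/16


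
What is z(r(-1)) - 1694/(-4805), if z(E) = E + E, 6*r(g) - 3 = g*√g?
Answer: 6499/4805 - I/3 ≈ 1.3525 - 0.33333*I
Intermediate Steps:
r(g) = ½ + g^(3/2)/6 (r(g) = ½ + (g*√g)/6 = ½ + g^(3/2)/6)
z(E) = 2*E
z(r(-1)) - 1694/(-4805) = 2*(½ + (-1)^(3/2)/6) - 1694/(-4805) = 2*(½ + (-I)/6) - 1694*(-1/4805) = 2*(½ - I/6) + 1694/4805 = (1 - I/3) + 1694/4805 = 6499/4805 - I/3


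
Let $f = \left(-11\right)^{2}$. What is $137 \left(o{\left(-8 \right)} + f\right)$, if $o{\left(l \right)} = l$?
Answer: $15481$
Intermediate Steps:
$f = 121$
$137 \left(o{\left(-8 \right)} + f\right) = 137 \left(-8 + 121\right) = 137 \cdot 113 = 15481$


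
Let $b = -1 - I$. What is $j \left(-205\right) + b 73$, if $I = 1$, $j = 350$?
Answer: $-71896$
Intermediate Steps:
$b = -2$ ($b = -1 - 1 = -2$)
$j \left(-205\right) + b 73 = 350 \left(-205\right) - 146 = -71750 - 146 = -71896$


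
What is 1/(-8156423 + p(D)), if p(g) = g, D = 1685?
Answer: -1/8154738 ≈ -1.2263e-7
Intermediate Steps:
1/(-8156423 + p(D)) = 1/(-8156423 + 1685) = 1/(-8154738) = -1/8154738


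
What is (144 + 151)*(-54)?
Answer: -15930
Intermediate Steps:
(144 + 151)*(-54) = 295*(-54) = -15930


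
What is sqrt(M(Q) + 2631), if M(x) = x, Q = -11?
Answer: 2*sqrt(655) ≈ 51.186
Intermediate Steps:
sqrt(M(Q) + 2631) = sqrt(-11 + 2631) = sqrt(2620) = 2*sqrt(655)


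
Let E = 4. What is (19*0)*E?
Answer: 0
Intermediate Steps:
(19*0)*E = (19*0)*4 = 0*4 = 0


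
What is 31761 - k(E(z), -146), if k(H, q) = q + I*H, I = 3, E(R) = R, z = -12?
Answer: 31943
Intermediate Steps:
k(H, q) = q + 3*H
31761 - k(E(z), -146) = 31761 - (-146 + 3*(-12)) = 31761 - (-146 - 36) = 31761 - 1*(-182) = 31761 + 182 = 31943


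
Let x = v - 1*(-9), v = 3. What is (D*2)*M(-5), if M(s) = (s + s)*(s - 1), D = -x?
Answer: -1440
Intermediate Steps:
x = 12 (x = 3 - 1*(-9) = 3 + 9 = 12)
D = -12 (D = -1*12 = -12)
M(s) = 2*s*(-1 + s) (M(s) = (2*s)*(-1 + s) = 2*s*(-1 + s))
(D*2)*M(-5) = (-12*2)*(2*(-5)*(-1 - 5)) = -48*(-5)*(-6) = -24*60 = -1440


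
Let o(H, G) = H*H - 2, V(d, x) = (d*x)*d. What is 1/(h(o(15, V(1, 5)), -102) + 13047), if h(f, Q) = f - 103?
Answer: 1/13167 ≈ 7.5947e-5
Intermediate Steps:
V(d, x) = x*d**2
o(H, G) = -2 + H**2 (o(H, G) = H**2 - 2 = -2 + H**2)
h(f, Q) = -103 + f
1/(h(o(15, V(1, 5)), -102) + 13047) = 1/((-103 + (-2 + 15**2)) + 13047) = 1/((-103 + (-2 + 225)) + 13047) = 1/((-103 + 223) + 13047) = 1/(120 + 13047) = 1/13167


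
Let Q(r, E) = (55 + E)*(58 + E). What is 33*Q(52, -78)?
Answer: 15180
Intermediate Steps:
33*Q(52, -78) = 33*(3190 + (-78)**2 + 113*(-78)) = 33*(3190 + 6084 - 8814) = 33*460 = 15180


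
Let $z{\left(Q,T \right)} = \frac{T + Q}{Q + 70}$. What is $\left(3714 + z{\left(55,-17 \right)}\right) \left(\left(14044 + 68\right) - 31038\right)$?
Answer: $- \frac{7858538688}{125} \approx -6.2868 \cdot 10^{7}$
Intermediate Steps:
$z{\left(Q,T \right)} = \frac{Q + T}{70 + Q}$
$\left(3714 + z{\left(55,-17 \right)}\right) \left(\left(14044 + 68\right) - 31038\right) = \left(3714 + \frac{55 - 17}{70 + 55}\right) \left(\left(14044 + 68\right) - 31038\right) = \left(3714 + \frac{1}{125} \cdot 38\right) \left(14112 - 31038\right) = \left(3714 + \frac{1}{125} \cdot 38\right) \left(-16926\right) = \left(3714 + \frac{38}{125}\right) \left(-16926\right) = \frac{464288}{125} \left(-16926\right) = - \frac{7858538688}{125}$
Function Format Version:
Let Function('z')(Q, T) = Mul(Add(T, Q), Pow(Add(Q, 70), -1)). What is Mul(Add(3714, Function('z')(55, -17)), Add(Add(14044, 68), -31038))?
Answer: Rational(-7858538688, 125) ≈ -6.2868e+7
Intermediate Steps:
Function('z')(Q, T) = Mul(Pow(Add(70, Q), -1), Add(Q, T)) (Function('z')(Q, T) = Mul(Add(Q, T), Pow(Add(70, Q), -1)) = Mul(Pow(Add(70, Q), -1), Add(Q, T)))
Mul(Add(3714, Function('z')(55, -17)), Add(Add(14044, 68), -31038)) = Mul(Add(3714, Mul(Pow(Add(70, 55), -1), Add(55, -17))), Add(Add(14044, 68), -31038)) = Mul(Add(3714, Mul(Pow(125, -1), 38)), Add(14112, -31038)) = Mul(Add(3714, Mul(Rational(1, 125), 38)), -16926) = Mul(Add(3714, Rational(38, 125)), -16926) = Mul(Rational(464288, 125), -16926) = Rational(-7858538688, 125)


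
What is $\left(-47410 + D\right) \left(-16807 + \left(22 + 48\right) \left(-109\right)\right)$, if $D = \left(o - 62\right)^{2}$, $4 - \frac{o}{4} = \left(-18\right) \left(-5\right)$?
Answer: $-2869539162$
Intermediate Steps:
$o = -344$ ($o = 16 - 4 \left(\left(-18\right) \left(-5\right)\right) = 16 - 360 = -344$)
$D = 164836$ ($D = \left(-344 - 62\right)^{2} = \left(-406\right)^{2} = 164836$)
$\left(-47410 + D\right) \left(-16807 + \left(22 + 48\right) \left(-109\right)\right) = \left(-47410 + 164836\right) \left(-16807 + \left(22 + 48\right) \left(-109\right)\right) = 117426 \left(-16807 + 70 \left(-109\right)\right) = 117426 \left(-16807 - 7630\right) = 117426 \left(-24437\right) = -2869539162$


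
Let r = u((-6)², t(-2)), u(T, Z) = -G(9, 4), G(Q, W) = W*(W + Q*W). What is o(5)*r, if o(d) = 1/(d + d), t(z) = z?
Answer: -16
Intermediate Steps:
o(d) = 1/(2*d)
u(T, Z) = -160 (u(T, Z) = -4²*(1 + 9) = -16*10 = -1*160 = -160)
r = -160
o(5)*r = ((½)/5)*(-160) = ((½)*(⅕))*(-160) = (⅒)*(-160) = -16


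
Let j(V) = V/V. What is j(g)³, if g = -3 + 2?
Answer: 1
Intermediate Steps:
g = -1
j(V) = 1
j(g)³ = 1³ = 1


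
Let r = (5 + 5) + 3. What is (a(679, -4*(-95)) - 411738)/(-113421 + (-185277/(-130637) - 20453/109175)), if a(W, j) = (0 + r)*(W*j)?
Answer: -41967115263165950/1617626145951061 ≈ -25.944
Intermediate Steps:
r = 13 (r = 10 + 3 = 13)
a(W, j) = 13*W*j (a(W, j) = (0 + 13)*(W*j) = 13*(W*j) = 13*W*j)
(a(679, -4*(-95)) - 411738)/(-113421 + (-185277/(-130637) - 20453/109175)) = (13*679*(-4*(-95)) - 411738)/(-113421 + (-185277/(-130637) - 20453/109175)) = (13*679*380 - 411738)/(-113421 + (-185277*(-1/130637) - 20453*1/109175)) = (3354260 - 411738)/(-113421 + (185277/130637 - 20453/109175)) = 2942522/(-113421 + 17555697914/14262294475) = 2942522/(-1617626145951061/14262294475) = 2942522*(-14262294475/1617626145951061) = -41967115263165950/1617626145951061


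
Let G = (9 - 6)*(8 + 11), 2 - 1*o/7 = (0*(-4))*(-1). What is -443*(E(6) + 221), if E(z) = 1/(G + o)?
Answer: -6951556/71 ≈ -97909.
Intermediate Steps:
o = 14 (o = 14 - 7*0*(-4)*(-1) = 14 - 0*(-1) = 14 - 7*0 = 14 + 0 = 14)
G = 57 (G = 3*19 = 57)
E(z) = 1/71 (E(z) = 1/(57 + 14) = 1/71)
-443*(E(6) + 221) = -443*(1/71 + 221) = -443*15692/71 = -6951556/71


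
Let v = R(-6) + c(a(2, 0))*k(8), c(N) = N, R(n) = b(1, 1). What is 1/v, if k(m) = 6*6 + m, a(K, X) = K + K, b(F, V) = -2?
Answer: 1/174 ≈ 0.0057471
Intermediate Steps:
R(n) = -2
a(K, X) = 2*K
k(m) = 36 + m
v = 174 (v = -2 + (2*2)*(36 + 8) = -2 + 4*44 = -2 + 176 = 174)
1/v = 1/174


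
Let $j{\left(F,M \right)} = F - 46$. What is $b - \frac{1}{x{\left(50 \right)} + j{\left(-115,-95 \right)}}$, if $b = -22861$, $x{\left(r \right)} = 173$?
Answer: $- \frac{274333}{12} \approx -22861.0$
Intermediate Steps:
$j{\left(F,M \right)} = -46 + F$
$b - \frac{1}{x{\left(50 \right)} + j{\left(-115,-95 \right)}} = -22861 - \frac{1}{173 - 161} = -22861 - \frac{1}{12} = - \frac{274333}{12}$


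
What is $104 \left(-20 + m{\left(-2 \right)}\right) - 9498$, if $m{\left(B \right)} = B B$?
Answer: $-11162$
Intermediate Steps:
$m{\left(B \right)} = B^{2}$
$104 \left(-20 + m{\left(-2 \right)}\right) - 9498 = 104 \left(-20 + \left(-2\right)^{2}\right) - 9498 = 104 \left(-20 + 4\right) - 9498 = 104 \left(-16\right) - 9498 = -1664 - 9498 = -11162$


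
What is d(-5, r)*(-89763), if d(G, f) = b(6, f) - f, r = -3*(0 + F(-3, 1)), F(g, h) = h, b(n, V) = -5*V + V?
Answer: -1346445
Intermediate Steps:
b(n, V) = -4*V
r = -3 (r = -3*(0 + 1) = -3*1 = -3)
d(G, f) = -5*f (d(G, f) = -4*f - f = -5*f)
d(-5, r)*(-89763) = -5*(-3)*(-89763) = 15*(-89763) = -1346445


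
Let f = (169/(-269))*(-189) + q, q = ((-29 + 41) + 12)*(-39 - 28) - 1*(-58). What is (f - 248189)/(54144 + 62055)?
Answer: -67147850/31257531 ≈ -2.1482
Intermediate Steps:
q = -1550 (q = (12 + 12)*(-67) + 58 = 24*(-67) + 58 = -1608 + 58 = -1550)
f = -385009/269 (f = (169/(-269))*(-189) - 1550 = (169*(-1/269))*(-189) - 1550 = -169/269*(-189) - 1550 = 31941/269 - 1550 = -385009/269 ≈ -1431.3)
(f - 248189)/(54144 + 62055) = (-385009/269 - 248189)/(54144 + 62055) = -67147850/269/116199 = -67147850/269*1/116199 = -67147850/31257531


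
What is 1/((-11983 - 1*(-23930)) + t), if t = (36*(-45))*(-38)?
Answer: 1/73507 ≈ 1.3604e-5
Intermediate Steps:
t = 61560 (t = -1620*(-38) = 61560)
1/((-11983 - 1*(-23930)) + t) = 1/((-11983 - 1*(-23930)) + 61560) = 1/((-11983 + 23930) + 61560) = 1/(11947 + 61560) = 1/73507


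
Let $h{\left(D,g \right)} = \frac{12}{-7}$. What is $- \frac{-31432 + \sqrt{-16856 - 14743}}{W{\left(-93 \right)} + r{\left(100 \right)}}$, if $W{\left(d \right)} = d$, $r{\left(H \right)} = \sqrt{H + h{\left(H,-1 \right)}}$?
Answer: $- \frac{20462232}{59855} - \frac{125728 \sqrt{301}}{59855} + \frac{12 i \sqrt{1056811}}{59855} + \frac{1953 i \sqrt{3511}}{59855} \approx -378.31 + 2.1395 i$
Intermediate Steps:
$h{\left(D,g \right)} = - \frac{12}{7}$ ($h{\left(D,g \right)} = 12 \left(- \frac{1}{7}\right) = - \frac{12}{7}$)
$r{\left(H \right)} = \sqrt{- \frac{12}{7} + H}$ ($r{\left(H \right)} = \sqrt{H - \frac{12}{7}} = \sqrt{- \frac{12}{7} + H}$)
$- \frac{-31432 + \sqrt{-16856 - 14743}}{W{\left(-93 \right)} + r{\left(100 \right)}} = - \frac{-31432 + \sqrt{-16856 - 14743}}{-93 + \frac{\sqrt{-84 + 49 \cdot 100}}{7}} = - \frac{-31432 + \sqrt{-31599}}{-93 + \frac{\sqrt{-84 + 4900}}{7}} = - \frac{-31432 + 3 i \sqrt{3511}}{-93 + \frac{\sqrt{4816}}{7}} = - \frac{-31432 + 3 i \sqrt{3511}}{-93 + \frac{4 \sqrt{301}}{7}}$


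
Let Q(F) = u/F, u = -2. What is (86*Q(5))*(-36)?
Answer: 6192/5 ≈ 1238.4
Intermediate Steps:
Q(F) = -2/F
(86*Q(5))*(-36) = (86*(-2/5))*(-36) = (86*(-2*⅕))*(-36) = (86*(-⅖))*(-36) = -172/5*(-36) = 6192/5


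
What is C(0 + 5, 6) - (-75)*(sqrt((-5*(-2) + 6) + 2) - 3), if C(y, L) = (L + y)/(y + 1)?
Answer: -1339/6 + 225*sqrt(2) ≈ 95.031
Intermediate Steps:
C(y, L) = (L + y)/(1 + y)
C(0 + 5, 6) - (-75)*(sqrt((-5*(-2) + 6) + 2) - 3) = (6 + (0 + 5))/(1 + (0 + 5)) - (-75)*(sqrt((-5*(-2) + 6) + 2) - 3) = (6 + 5)/(1 + 5) - (-75)*(sqrt((10 + 6) + 2) - 3) = 11/6 - (-75)*(sqrt(16 + 2) - 3) = (1/6)*11 - (-75)*(sqrt(18) - 3) = 11/6 - (-75)*(3*sqrt(2) - 3) = 11/6 - (-75)*(-3 + 3*sqrt(2)) = 11/6 - 25*(9 - 9*sqrt(2)) = 11/6 + (-225 + 225*sqrt(2)) = -1339/6 + 225*sqrt(2)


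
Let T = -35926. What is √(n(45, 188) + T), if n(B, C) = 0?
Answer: I*√35926 ≈ 189.54*I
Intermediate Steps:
√(n(45, 188) + T) = √(0 - 35926) = √(-35926) = I*√35926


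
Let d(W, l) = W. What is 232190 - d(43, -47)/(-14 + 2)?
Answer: 2786323/12 ≈ 2.3219e+5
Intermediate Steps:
232190 - d(43, -47)/(-14 + 2) = 232190 - 43/(-14 + 2) = 232190 - 43/(-12) = 232190 - (-1)*43/12 = 232190 - 1*(-43/12) = 232190 + 43/12 = 2786323/12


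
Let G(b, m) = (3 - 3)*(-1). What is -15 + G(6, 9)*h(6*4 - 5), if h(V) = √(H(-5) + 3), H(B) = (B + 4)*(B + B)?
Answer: -15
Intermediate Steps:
H(B) = 2*B*(4 + B) (H(B) = (4 + B)*(2*B) = 2*B*(4 + B))
h(V) = √13 (h(V) = √(2*(-5)*(4 - 5) + 3) = √(2*(-5)*(-1) + 3) = √(10 + 3) = √13)
G(b, m) = 0 (G(b, m) = 0*(-1) = 0)
-15 + G(6, 9)*h(6*4 - 5) = -15 + 0*√13 = -15 + 0 = -15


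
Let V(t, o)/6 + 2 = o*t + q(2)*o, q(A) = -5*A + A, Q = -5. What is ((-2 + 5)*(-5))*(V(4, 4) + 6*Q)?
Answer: 2070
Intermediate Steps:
q(A) = -4*A
V(t, o) = -12 - 48*o + 6*o*t (V(t, o) = -12 + 6*(o*t + (-4*2)*o) = -12 + 6*(o*t - 8*o) = -12 + 6*(-8*o + o*t) = -12 + (-48*o + 6*o*t) = -12 - 48*o + 6*o*t)
((-2 + 5)*(-5))*(V(4, 4) + 6*Q) = ((-2 + 5)*(-5))*((-12 - 48*4 + 6*4*4) + 6*(-5)) = (3*(-5))*((-12 - 192 + 96) - 30) = -15*(-108 - 30) = -15*(-138) = 2070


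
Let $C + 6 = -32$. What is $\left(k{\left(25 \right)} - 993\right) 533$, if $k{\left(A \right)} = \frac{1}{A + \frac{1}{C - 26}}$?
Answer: $- \frac{1587743}{3} \approx -5.2925 \cdot 10^{5}$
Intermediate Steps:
$C = -38$ ($C = -6 - 32 = -38$)
$k{\left(A \right)} = \frac{1}{- \frac{1}{64} + A}$ ($k{\left(A \right)} = \frac{1}{A + \frac{1}{-38 - 26}} = \frac{1}{A + \frac{1}{-64}} = \frac{1}{A - \frac{1}{64}} = \frac{1}{- \frac{1}{64} + A}$)
$\left(k{\left(25 \right)} - 993\right) 533 = \left(\frac{64}{-1 + 64 \cdot 25} - 993\right) 533 = \left(\frac{64}{-1 + 1600} - 993\right) 533 = \left(\frac{64}{1599} - 993\right) 533 = \left(- \frac{1587743}{1599}\right) 533 = - \frac{1587743}{3}$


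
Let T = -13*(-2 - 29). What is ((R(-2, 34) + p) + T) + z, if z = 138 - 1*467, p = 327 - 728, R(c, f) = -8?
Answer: -335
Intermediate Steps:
p = -401
z = -329 (z = 138 - 467 = -329)
T = 403 (T = -13*(-31) = 403)
((R(-2, 34) + p) + T) + z = ((-8 - 401) + 403) - 329 = (-409 + 403) - 329 = -6 - 329 = -335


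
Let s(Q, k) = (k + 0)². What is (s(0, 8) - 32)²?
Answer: 1024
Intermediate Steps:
s(Q, k) = k²
(s(0, 8) - 32)² = (8² - 32)² = (64 - 32)² = 32² = 1024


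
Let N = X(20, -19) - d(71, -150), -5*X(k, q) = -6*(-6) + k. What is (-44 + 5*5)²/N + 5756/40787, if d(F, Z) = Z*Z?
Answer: 30223779/241622188 ≈ 0.12509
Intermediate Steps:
X(k, q) = -36/5 - k/5 (X(k, q) = -(-6*(-6) + k)/5 = -(36 + k)/5 = -36/5 - k/5)
d(F, Z) = Z²
N = -112556/5 (N = (-36/5 - ⅕*20) - 1*(-150)² = (-36/5 - 4) - 1*22500 = -56/5 - 22500 = -112556/5 ≈ -22511.)
(-44 + 5*5)²/N + 5756/40787 = (-44 + 5*5)²/(-112556/5) + 5756/40787 = (-44 + 25)²*(-5/112556) + 5756*(1/40787) = (-19)²*(-5/112556) + 5756/40787 = 361*(-5/112556) + 5756/40787 = -95/5924 + 5756/40787 = 30223779/241622188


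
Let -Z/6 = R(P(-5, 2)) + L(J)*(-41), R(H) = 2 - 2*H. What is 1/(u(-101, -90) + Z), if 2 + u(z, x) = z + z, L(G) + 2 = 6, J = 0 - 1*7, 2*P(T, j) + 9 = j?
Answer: 1/726 ≈ 0.0013774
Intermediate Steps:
P(T, j) = -9/2 + j/2
J = -7 (J = 0 - 7 = -7)
L(G) = 4 (L(G) = -2 + 6 = 4)
Z = 930 (Z = -6*((2 - 2*(-9/2 + (1/2)*2)) + 4*(-41)) = -6*((2 - 2*(-9/2 + 1)) - 164) = -6*((2 - 2*(-7/2)) - 164) = -6*((2 + 7) - 164) = -6*(9 - 164) = -6*(-155) = 930)
u(z, x) = -2 + 2*z (u(z, x) = -2 + (z + z) = -2 + 2*z)
1/(u(-101, -90) + Z) = 1/((-2 + 2*(-101)) + 930) = 1/((-2 - 202) + 930) = 1/(-204 + 930) = 1/726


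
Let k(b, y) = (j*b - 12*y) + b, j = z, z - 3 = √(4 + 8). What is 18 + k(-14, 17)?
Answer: -242 - 28*√3 ≈ -290.50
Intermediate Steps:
z = 3 + 2*√3 (z = 3 + √(4 + 8) = 3 + √12 = 3 + 2*√3 ≈ 6.4641)
j = 3 + 2*√3 ≈ 6.4641
k(b, y) = b - 12*y + b*(3 + 2*√3) (k(b, y) = ((3 + 2*√3)*b - 12*y) + b = (b*(3 + 2*√3) - 12*y) + b = (-12*y + b*(3 + 2*√3)) + b = b - 12*y + b*(3 + 2*√3))
18 + k(-14, 17) = 18 + (-14 - 12*17 - 14*(3 + 2*√3)) = 18 + (-14 - 204 + (-42 - 28*√3)) = 18 + (-260 - 28*√3) = -242 - 28*√3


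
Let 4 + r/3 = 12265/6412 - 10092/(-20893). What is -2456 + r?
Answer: -329664993041/133965916 ≈ -2460.8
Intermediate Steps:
r = -644703345/133965916 (r = -12 + 3*(12265/6412 - 10092/(-20893)) = -12 + 3*(12265*(1/6412) - 10092*(-1/20893)) = -12 + 3*(12265/6412 + 10092/20893) = -12 + 3*(320962549/133965916) = -12 + 962887647/133965916 = -644703345/133965916 ≈ -4.8124)
-2456 + r = -2456 - 644703345/133965916 = -329664993041/133965916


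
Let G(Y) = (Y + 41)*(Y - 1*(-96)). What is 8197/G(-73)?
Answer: -8197/736 ≈ -11.137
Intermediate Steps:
G(Y) = (41 + Y)*(96 + Y) (G(Y) = (41 + Y)*(Y + 96) = (41 + Y)*(96 + Y))
8197/G(-73) = 8197/(3936 + (-73)² + 137*(-73)) = 8197/(3936 + 5329 - 10001) = 8197/(-736) = 8197*(-1/736) = -8197/736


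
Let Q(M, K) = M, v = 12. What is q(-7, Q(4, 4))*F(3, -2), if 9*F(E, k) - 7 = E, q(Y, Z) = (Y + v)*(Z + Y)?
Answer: -50/3 ≈ -16.667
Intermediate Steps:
q(Y, Z) = (12 + Y)*(Y + Z) (q(Y, Z) = (Y + 12)*(Z + Y) = (12 + Y)*(Y + Z))
F(E, k) = 7/9 + E/9
q(-7, Q(4, 4))*F(3, -2) = ((-7)**2 + 12*(-7) + 12*4 - 7*4)*(7/9 + (1/9)*3) = (49 - 84 + 48 - 28)*(7/9 + 1/3) = -15*10/9 = -50/3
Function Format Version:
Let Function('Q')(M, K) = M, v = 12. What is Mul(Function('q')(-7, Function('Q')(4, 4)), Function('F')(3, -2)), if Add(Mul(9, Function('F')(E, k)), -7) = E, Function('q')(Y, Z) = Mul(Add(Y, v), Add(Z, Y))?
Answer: Rational(-50, 3) ≈ -16.667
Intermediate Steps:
Function('q')(Y, Z) = Mul(Add(12, Y), Add(Y, Z)) (Function('q')(Y, Z) = Mul(Add(Y, 12), Add(Z, Y)) = Mul(Add(12, Y), Add(Y, Z)))
Function('F')(E, k) = Add(Rational(7, 9), Mul(Rational(1, 9), E))
Mul(Function('q')(-7, Function('Q')(4, 4)), Function('F')(3, -2)) = Mul(Add(Pow(-7, 2), Mul(12, -7), Mul(12, 4), Mul(-7, 4)), Add(Rational(7, 9), Mul(Rational(1, 9), 3))) = Mul(Add(49, -84, 48, -28), Add(Rational(7, 9), Rational(1, 3))) = Mul(-15, Rational(10, 9)) = Rational(-50, 3)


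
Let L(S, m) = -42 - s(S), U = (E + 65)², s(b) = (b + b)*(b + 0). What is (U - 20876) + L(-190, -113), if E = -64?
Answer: -93117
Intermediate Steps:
s(b) = 2*b² (s(b) = (2*b)*b = 2*b²)
U = 1 (U = (-64 + 65)² = 1² = 1)
L(S, m) = -42 - 2*S²
(U - 20876) + L(-190, -113) = (1 - 20876) + (-42 - 2*(-190)²) = -20875 + (-42 - 2*36100) = -20875 + (-42 - 72200) = -20875 - 72242 = -93117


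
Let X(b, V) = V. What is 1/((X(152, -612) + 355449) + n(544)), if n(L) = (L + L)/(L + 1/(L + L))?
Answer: 591873/210019623445 ≈ 2.8182e-6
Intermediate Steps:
n(L) = 2*L/(L + 1/(2*L)) (n(L) = (2*L)/(L + 1/(2*L)) = 2*L/(L + 1/(2*L)))
1/((X(152, -612) + 355449) + n(544)) = 1/((-612 + 355449) + 4*544**2/(1 + 2*544**2)) = 1/(354837 + 4*295936/(1 + 2*295936)) = 1/(354837 + 4*295936/(1 + 591872)) = 1/(354837 + 4*295936/591873) = 1/(354837 + 4*295936*(1/591873)) = 1/(354837 + 1183744/591873) = 1/(210019623445/591873) = 591873/210019623445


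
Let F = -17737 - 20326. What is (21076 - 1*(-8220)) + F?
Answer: -8767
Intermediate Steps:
F = -38063
(21076 - 1*(-8220)) + F = (21076 - 1*(-8220)) - 38063 = (21076 + 8220) - 38063 = 29296 - 38063 = -8767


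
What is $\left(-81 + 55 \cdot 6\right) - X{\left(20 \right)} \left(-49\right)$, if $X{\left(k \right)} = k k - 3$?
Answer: $19702$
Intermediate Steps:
$X{\left(k \right)} = -3 + k^{2}$ ($X{\left(k \right)} = k^{2} - 3 = -3 + k^{2}$)
$\left(-81 + 55 \cdot 6\right) - X{\left(20 \right)} \left(-49\right) = \left(-81 + 55 \cdot 6\right) - \left(-3 + 20^{2}\right) \left(-49\right) = \left(-81 + 330\right) - \left(-3 + 400\right) \left(-49\right) = 249 - 397 \left(-49\right) = 249 - -19453 = 249 + 19453 = 19702$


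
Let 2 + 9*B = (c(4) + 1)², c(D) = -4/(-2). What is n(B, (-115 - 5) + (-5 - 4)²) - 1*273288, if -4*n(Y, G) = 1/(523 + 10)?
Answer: -582650017/2132 ≈ -2.7329e+5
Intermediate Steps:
c(D) = 2 (c(D) = -4*(-½) = 2)
B = 7/9 (B = -2/9 + (2 + 1)²/9 = -2/9 + (⅑)*3² = -2/9 + (⅑)*9 = -2/9 + 1 = 7/9 ≈ 0.77778)
n(Y, G) = -1/2132 (n(Y, G) = -1/(4*(523 + 10)) = -¼/533 = -¼*1/533 = -1/2132)
n(B, (-115 - 5) + (-5 - 4)²) - 1*273288 = -1/2132 - 1*273288 = -1/2132 - 273288 = -582650017/2132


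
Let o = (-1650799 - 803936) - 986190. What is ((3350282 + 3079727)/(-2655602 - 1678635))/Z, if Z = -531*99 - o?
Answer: -6430009/14685937944372 ≈ -4.3783e-7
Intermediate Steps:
o = -3440925 (o = -2454735 - 986190 = -3440925)
Z = 3388356 (Z = -531*99 - 1*(-3440925) = -52569 + 3440925 = 3388356)
((3350282 + 3079727)/(-2655602 - 1678635))/Z = ((3350282 + 3079727)/(-2655602 - 1678635))/3388356 = (6430009/(-4334237))*(1/3388356) = (6430009*(-1/4334237))*(1/3388356) = -6430009/4334237*1/3388356 = -6430009/14685937944372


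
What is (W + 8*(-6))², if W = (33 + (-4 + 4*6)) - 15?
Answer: 100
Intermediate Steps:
W = 38 (W = (33 + (-4 + 24)) - 15 = (33 + 20) - 15 = 53 - 15 = 38)
(W + 8*(-6))² = (38 + 8*(-6))² = (38 - 48)² = (-10)² = 100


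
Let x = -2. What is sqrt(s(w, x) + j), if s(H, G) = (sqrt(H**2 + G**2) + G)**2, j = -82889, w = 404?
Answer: sqrt(80335 - 8*sqrt(40805)) ≈ 280.57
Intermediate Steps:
s(H, G) = (G + sqrt(G**2 + H**2))**2 (s(H, G) = (sqrt(G**2 + H**2) + G)**2 = (G + sqrt(G**2 + H**2))**2)
sqrt(s(w, x) + j) = sqrt((-2 + sqrt((-2)**2 + 404**2))**2 - 82889) = sqrt((-2 + sqrt(4 + 163216))**2 - 82889) = sqrt((-2 + sqrt(163220))**2 - 82889) = sqrt((-2 + 2*sqrt(40805))**2 - 82889) = sqrt(-82889 + (-2 + 2*sqrt(40805))**2)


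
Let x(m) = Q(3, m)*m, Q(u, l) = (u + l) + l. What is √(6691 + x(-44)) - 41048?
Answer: -41048 + 3*√1159 ≈ -40946.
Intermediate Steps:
Q(u, l) = u + 2*l (Q(u, l) = (l + u) + l = u + 2*l)
x(m) = m*(3 + 2*m) (x(m) = (3 + 2*m)*m = m*(3 + 2*m))
√(6691 + x(-44)) - 41048 = √(6691 - 44*(3 + 2*(-44))) - 41048 = √(6691 - 44*(3 - 88)) - 41048 = √(6691 - 44*(-85)) - 41048 = √(6691 + 3740) - 41048 = √10431 - 41048 = 3*√1159 - 41048 = -41048 + 3*√1159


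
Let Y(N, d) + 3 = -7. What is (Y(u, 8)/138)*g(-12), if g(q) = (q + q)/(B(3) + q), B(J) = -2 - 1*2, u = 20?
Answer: -5/46 ≈ -0.10870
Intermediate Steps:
Y(N, d) = -10 (Y(N, d) = -3 - 7 = -10)
B(J) = -4 (B(J) = -2 - 2 = -4)
g(q) = 2*q/(-4 + q) (g(q) = (q + q)/(-4 + q) = (2*q)/(-4 + q) = 2*q/(-4 + q))
(Y(u, 8)/138)*g(-12) = (-10/138)*(2*(-12)/(-4 - 12)) = (-10*1/138)*(2*(-12)/(-16)) = -10*(-12)*(-1)/(69*16) = -5/69*3/2 = -5/46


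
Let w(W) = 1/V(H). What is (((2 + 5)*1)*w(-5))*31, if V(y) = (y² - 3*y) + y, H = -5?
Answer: 31/5 ≈ 6.2000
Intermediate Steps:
V(y) = y² - 2*y
w(W) = 1/35 (w(W) = 1/(-5*(-2 - 5)) = 1/(-5*(-7)) = 1/35)
(((2 + 5)*1)*w(-5))*31 = (((2 + 5)*1)*(1/35))*31 = ((7*1)*(1/35))*31 = (7*(1/35))*31 = (⅕)*31 = 31/5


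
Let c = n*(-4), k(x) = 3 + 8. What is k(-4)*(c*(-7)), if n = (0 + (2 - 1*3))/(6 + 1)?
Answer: -44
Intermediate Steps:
n = -⅐ (n = (0 + (2 - 3))/7 = (0 - 1)*(⅐) = -1*⅐ = -⅐ ≈ -0.14286)
k(x) = 11
c = 4/7 (c = -⅐*(-4) = 4/7 ≈ 0.57143)
k(-4)*(c*(-7)) = 11*((4/7)*(-7)) = 11*(-4) = -44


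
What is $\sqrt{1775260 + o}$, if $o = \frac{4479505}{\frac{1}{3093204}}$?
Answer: $4 \sqrt{866001534955} \approx 3.7224 \cdot 10^{6}$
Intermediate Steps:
$o = 13856022784020$ ($o = 4479505 \frac{1}{\frac{1}{3093204}} = 4479505 \cdot 3093204 = 13856022784020$)
$\sqrt{1775260 + o} = \sqrt{1775260 + 13856022784020} = \sqrt{13856024559280} = 4 \sqrt{866001534955}$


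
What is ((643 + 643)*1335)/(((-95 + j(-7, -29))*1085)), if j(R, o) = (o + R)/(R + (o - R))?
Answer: -9957498/590023 ≈ -16.876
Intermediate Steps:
j(R, o) = (R + o)/o
((643 + 643)*1335)/(((-95 + j(-7, -29))*1085)) = ((643 + 643)*1335)/(((-95 + (-7 - 29)/(-29))*1085)) = (1286*1335)/(((-95 - 1/29*(-36))*1085)) = 1716810/(((-95 + 36/29)*1085)) = 1716810/((-2719/29*1085)) = 1716810/(-2950115/29) = 1716810*(-29/2950115) = -9957498/590023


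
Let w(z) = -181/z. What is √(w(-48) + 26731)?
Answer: √3849807/12 ≈ 163.51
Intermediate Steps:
√(w(-48) + 26731) = √(-181/(-48) + 26731) = √(-181*(-1/48) + 26731) = √(181/48 + 26731) = √(1283269/48) = √3849807/12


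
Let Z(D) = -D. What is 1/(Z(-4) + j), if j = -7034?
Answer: -1/7030 ≈ -0.00014225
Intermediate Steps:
1/(Z(-4) + j) = 1/(-1*(-4) - 7034) = 1/(4 - 7034) = 1/(-7030) = -1/7030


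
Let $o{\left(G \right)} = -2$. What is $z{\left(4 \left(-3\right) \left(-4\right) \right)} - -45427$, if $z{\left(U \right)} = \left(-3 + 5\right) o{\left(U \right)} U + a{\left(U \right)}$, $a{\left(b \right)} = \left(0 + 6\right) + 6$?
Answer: $45247$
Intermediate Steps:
$a{\left(b \right)} = 12$ ($a{\left(b \right)} = 6 + 6 = 12$)
$z{\left(U \right)} = 12 - 4 U$ ($z{\left(U \right)} = \left(-3 + 5\right) \left(-2\right) U + 12 = 2 \left(-2\right) U + 12 = - 4 U + 12 = 12 - 4 U$)
$z{\left(4 \left(-3\right) \left(-4\right) \right)} - -45427 = \left(12 - 4 \cdot 4 \left(-3\right) \left(-4\right)\right) - -45427 = \left(12 - 4 \left(\left(-12\right) \left(-4\right)\right)\right) + 45427 = \left(12 - 192\right) + 45427 = -180 + 45427 = 45247$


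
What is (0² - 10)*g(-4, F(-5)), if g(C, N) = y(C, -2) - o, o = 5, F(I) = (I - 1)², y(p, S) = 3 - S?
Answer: 0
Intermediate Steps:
F(I) = (-1 + I)²
g(C, N) = 0 (g(C, N) = (3 - 1*(-2)) - 1*5 = (3 + 2) - 5 = 5 - 5 = 0)
(0² - 10)*g(-4, F(-5)) = (0² - 10)*0 = (0 - 10)*0 = -10*0 = 0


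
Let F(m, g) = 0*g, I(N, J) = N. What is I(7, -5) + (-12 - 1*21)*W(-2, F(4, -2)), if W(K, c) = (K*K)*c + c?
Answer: 7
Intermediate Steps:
F(m, g) = 0
W(K, c) = c + c*K**2 (W(K, c) = K**2*c + c = c*K**2 + c = c + c*K**2)
I(7, -5) + (-12 - 1*21)*W(-2, F(4, -2)) = 7 + (-12 - 1*21)*(0*(1 + (-2)**2)) = 7 + (-12 - 21)*(0*(1 + 4)) = 7 - 0*5 = 7 - 33*0 = 7 + 0 = 7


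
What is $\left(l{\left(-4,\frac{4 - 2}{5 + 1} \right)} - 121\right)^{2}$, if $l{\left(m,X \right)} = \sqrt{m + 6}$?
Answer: $\left(121 - \sqrt{2}\right)^{2} \approx 14301.0$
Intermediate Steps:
$l{\left(m,X \right)} = \sqrt{6 + m}$
$\left(l{\left(-4,\frac{4 - 2}{5 + 1} \right)} - 121\right)^{2} = \left(\sqrt{6 - 4} - 121\right)^{2} = \left(\sqrt{2} - 121\right)^{2} = \left(-121 + \sqrt{2}\right)^{2}$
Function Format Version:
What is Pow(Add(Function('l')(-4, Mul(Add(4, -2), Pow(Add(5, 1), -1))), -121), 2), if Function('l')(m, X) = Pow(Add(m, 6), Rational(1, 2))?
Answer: Pow(Add(121, Mul(-1, Pow(2, Rational(1, 2)))), 2) ≈ 14301.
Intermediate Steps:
Function('l')(m, X) = Pow(Add(6, m), Rational(1, 2))
Pow(Add(Function('l')(-4, Mul(Add(4, -2), Pow(Add(5, 1), -1))), -121), 2) = Pow(Add(Pow(Add(6, -4), Rational(1, 2)), -121), 2) = Pow(Add(Pow(2, Rational(1, 2)), -121), 2) = Pow(Add(-121, Pow(2, Rational(1, 2))), 2)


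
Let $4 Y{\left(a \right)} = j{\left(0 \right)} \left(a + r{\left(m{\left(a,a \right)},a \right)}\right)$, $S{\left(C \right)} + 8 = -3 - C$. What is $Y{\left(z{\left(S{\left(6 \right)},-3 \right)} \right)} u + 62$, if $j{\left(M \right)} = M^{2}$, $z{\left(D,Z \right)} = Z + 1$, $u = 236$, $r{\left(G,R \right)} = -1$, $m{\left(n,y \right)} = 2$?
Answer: $62$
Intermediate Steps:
$S{\left(C \right)} = -11 - C$ ($S{\left(C \right)} = -8 - \left(3 + C\right) = -11 - C$)
$z{\left(D,Z \right)} = 1 + Z$
$Y{\left(a \right)} = 0$ ($Y{\left(a \right)} = \frac{0^{2} \left(a - 1\right)}{4} = \frac{0 \left(-1 + a\right)}{4} = \frac{1}{4} \cdot 0 = 0$)
$Y{\left(z{\left(S{\left(6 \right)},-3 \right)} \right)} u + 62 = 0 \cdot 236 + 62 = 0 + 62 = 62$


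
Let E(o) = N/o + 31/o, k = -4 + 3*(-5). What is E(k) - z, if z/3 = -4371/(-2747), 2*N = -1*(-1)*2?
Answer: -337051/52193 ≈ -6.4578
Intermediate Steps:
N = 1 (N = (-1*(-1)*2)/2 = (1*2)/2 = (½)*2 = 1)
k = -19 (k = -4 - 15 = -19)
z = 13113/2747 (z = 3*(-4371/(-2747)) = 3*(-4371*(-1/2747)) = 3*(4371/2747) = 13113/2747 ≈ 4.7736)
E(o) = 32/o (E(o) = 1/o + 31/o = 32/o)
E(k) - z = 32/(-19) - 1*13113/2747 = 32*(-1/19) - 13113/2747 = -32/19 - 13113/2747 = -337051/52193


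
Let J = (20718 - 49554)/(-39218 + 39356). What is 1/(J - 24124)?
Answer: -23/559658 ≈ -4.1097e-5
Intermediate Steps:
J = -4806/23 (J = -28836/138 = -28836*1/138 = -4806/23 ≈ -208.96)
1/(J - 24124) = 1/(-4806/23 - 24124) = 1/(-559658/23) = -23/559658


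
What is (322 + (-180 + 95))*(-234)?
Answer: -55458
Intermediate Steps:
(322 + (-180 + 95))*(-234) = (322 - 85)*(-234) = 237*(-234) = -55458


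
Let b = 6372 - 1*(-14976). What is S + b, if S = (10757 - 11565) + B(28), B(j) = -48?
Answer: 20492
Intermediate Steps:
b = 21348 (b = 6372 + 14976 = 21348)
S = -856 (S = (10757 - 11565) - 48 = -808 - 48 = -856)
S + b = -856 + 21348 = 20492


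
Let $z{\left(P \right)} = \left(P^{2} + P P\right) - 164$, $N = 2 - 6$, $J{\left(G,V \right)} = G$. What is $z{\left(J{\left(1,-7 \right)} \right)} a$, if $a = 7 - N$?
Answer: $-1782$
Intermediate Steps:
$N = -4$ ($N = 2 - 6 = -4$)
$a = 11$ ($a = 7 - -4 = 7 + 4 = 11$)
$z{\left(P \right)} = -164 + 2 P^{2}$ ($z{\left(P \right)} = \left(P^{2} + P^{2}\right) - 164 = 2 P^{2} - 164 = -164 + 2 P^{2}$)
$z{\left(J{\left(1,-7 \right)} \right)} a = \left(-164 + 2 \cdot 1^{2}\right) 11 = \left(-164 + 2 \cdot 1\right) 11 = \left(-164 + 2\right) 11 = \left(-162\right) 11 = -1782$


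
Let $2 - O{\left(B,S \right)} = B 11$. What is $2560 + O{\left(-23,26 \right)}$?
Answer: $2815$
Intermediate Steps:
$O{\left(B,S \right)} = 2 - 11 B$ ($O{\left(B,S \right)} = 2 - B 11 = 2 - 11 B$)
$2560 + O{\left(-23,26 \right)} = 2560 + \left(2 - -253\right) = 2560 + \left(2 + 253\right) = 2560 + 255 = 2815$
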